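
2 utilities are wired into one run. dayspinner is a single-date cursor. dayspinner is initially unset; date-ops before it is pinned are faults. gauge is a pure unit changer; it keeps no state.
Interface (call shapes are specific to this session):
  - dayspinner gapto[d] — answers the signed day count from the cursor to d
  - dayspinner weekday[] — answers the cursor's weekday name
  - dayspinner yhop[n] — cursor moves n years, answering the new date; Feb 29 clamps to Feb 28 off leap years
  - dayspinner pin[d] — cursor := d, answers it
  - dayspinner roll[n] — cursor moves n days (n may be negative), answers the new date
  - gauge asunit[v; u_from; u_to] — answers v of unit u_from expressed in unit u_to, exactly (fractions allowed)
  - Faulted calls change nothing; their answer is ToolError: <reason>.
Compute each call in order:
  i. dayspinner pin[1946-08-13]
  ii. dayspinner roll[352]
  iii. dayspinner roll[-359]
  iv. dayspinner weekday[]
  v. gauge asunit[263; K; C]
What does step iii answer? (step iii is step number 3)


Answer: 1946-08-06

Derivation:
Now I run dayspinner pin on d=1946-08-13, and observe 1946-08-13.
Now I run dayspinner roll on n=352, which returns 1947-07-31.
I try dayspinner roll on n=-359, and get 1946-08-06.
Now I run dayspinner weekday, and observe Tuesday.
I run gauge asunit on v=263, u_from=K, u_to=C: -203/20.


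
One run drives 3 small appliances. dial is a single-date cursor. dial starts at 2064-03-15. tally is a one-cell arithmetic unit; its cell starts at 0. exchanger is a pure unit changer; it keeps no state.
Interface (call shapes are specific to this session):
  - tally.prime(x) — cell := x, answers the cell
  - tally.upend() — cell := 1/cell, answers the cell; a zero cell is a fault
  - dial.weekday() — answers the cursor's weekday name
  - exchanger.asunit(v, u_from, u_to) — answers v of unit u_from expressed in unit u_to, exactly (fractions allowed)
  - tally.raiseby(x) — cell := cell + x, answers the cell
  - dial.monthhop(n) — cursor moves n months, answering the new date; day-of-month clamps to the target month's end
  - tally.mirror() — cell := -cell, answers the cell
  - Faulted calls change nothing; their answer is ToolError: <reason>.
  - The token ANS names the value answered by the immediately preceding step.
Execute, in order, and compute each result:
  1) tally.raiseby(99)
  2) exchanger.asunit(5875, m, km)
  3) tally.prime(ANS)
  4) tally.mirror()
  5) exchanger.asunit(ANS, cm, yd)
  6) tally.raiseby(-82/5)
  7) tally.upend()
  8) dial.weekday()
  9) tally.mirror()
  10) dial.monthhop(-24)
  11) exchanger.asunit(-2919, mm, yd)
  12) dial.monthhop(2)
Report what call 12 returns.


·→ raiseby(x='99')
·← 99
·→ asunit(v='5875', u_from='m', u_to='km')
·← 47/8
·→ prime(x='ANS')
·← 47/8
·→ mirror()
·← -47/8
·→ asunit(v='ANS', u_from='cm', u_to='yd')
·← -1175/18288
·→ raiseby(x='-82/5')
·← -891/40
·→ upend()
·← -40/891
·→ weekday()
·← Saturday
·→ mirror()
·← 40/891
·→ monthhop(n='-24')
·← 2062-03-15
·→ asunit(v='-2919', u_from='mm', u_to='yd')
·← -4865/1524
·→ monthhop(n='2')
·← 2062-05-15

Answer: 2062-05-15


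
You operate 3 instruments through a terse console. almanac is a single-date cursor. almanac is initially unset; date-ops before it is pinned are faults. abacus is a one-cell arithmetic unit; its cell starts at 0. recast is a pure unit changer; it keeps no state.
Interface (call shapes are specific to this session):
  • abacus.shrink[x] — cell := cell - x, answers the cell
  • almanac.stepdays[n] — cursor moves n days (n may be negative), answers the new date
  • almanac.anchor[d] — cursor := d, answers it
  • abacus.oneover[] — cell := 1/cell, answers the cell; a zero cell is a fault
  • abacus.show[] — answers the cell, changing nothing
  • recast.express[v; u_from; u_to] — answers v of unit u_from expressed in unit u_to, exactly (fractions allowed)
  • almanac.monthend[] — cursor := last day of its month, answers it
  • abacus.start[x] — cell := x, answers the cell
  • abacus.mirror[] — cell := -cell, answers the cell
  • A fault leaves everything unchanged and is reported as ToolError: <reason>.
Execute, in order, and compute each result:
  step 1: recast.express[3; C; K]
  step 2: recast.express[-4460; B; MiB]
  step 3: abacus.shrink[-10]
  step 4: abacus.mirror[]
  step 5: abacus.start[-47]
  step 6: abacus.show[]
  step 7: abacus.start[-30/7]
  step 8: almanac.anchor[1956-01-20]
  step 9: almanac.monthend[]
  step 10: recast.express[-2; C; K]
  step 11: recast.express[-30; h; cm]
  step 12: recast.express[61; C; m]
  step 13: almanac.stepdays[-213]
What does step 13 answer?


Do: recast.express[v='3'; u_from='C'; u_to='K']
See: 5523/20
Do: recast.express[v='-4460'; u_from='B'; u_to='MiB']
See: -1115/262144
Do: abacus.shrink[x='-10']
See: 10
Do: abacus.mirror[]
See: -10
Do: abacus.start[x='-47']
See: -47
Do: abacus.show[]
See: -47
Do: abacus.start[x='-30/7']
See: -30/7
Do: almanac.anchor[d='1956-01-20']
See: 1956-01-20
Do: almanac.monthend[]
See: 1956-01-31
Do: recast.express[v='-2'; u_from='C'; u_to='K']
See: 5423/20
Do: recast.express[v='-30'; u_from='h'; u_to='cm']
See: ToolError: incompatible units
Do: recast.express[v='61'; u_from='C'; u_to='m']
See: ToolError: incompatible units
Do: almanac.stepdays[n='-213']
See: 1955-07-02

Answer: 1955-07-02


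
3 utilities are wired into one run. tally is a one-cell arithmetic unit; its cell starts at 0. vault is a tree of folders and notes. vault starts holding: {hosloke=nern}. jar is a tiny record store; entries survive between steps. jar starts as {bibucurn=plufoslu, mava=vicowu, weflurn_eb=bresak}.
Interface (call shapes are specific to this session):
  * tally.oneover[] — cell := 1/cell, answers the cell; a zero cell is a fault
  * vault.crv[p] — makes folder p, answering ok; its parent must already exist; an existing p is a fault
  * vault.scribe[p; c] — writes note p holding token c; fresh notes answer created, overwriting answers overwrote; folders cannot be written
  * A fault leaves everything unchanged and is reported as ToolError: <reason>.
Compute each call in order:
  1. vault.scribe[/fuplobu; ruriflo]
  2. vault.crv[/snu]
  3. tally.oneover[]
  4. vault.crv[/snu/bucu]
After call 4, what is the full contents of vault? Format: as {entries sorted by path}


Answer: {fuplobu=ruriflo, hosloke=nern, snu/, snu/bucu/}

Derivation:
Using scribe(p='/fuplobu', c='ruriflo'), → created.
I invoke crv(p='/snu'): ok.
I run oneover(), and get ToolError: reciprocal of zero.
Then crv(p='/snu/bucu'), yielding ok.


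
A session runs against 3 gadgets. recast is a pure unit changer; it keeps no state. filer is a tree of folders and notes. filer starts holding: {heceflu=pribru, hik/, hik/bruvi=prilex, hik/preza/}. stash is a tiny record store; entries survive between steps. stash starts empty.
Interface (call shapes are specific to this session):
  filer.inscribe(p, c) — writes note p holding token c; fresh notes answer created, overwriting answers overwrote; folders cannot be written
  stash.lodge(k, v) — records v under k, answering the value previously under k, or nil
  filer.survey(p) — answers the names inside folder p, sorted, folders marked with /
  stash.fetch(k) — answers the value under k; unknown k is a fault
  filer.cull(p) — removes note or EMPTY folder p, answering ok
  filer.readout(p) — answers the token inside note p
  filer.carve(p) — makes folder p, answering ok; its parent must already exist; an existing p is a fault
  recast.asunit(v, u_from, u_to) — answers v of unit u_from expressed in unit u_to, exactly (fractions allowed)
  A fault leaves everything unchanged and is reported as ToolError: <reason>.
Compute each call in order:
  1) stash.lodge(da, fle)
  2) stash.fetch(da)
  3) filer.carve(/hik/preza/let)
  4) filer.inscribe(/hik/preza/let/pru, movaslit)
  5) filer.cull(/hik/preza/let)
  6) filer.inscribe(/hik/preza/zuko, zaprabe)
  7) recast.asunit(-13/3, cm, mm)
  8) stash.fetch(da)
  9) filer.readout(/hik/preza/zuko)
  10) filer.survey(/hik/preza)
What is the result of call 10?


~$ stash.lodge k='da' v='fle'
:: nil
~$ stash.fetch k='da'
:: fle
~$ filer.carve p='/hik/preza/let'
:: ok
~$ filer.inscribe p='/hik/preza/let/pru' c='movaslit'
:: created
~$ filer.cull p='/hik/preza/let'
:: ToolError: not empty
~$ filer.inscribe p='/hik/preza/zuko' c='zaprabe'
:: created
~$ recast.asunit v='-13/3' u_from='cm' u_to='mm'
:: -130/3
~$ stash.fetch k='da'
:: fle
~$ filer.readout p='/hik/preza/zuko'
:: zaprabe
~$ filer.survey p='/hik/preza'
:: [let/, zuko]

Answer: [let/, zuko]


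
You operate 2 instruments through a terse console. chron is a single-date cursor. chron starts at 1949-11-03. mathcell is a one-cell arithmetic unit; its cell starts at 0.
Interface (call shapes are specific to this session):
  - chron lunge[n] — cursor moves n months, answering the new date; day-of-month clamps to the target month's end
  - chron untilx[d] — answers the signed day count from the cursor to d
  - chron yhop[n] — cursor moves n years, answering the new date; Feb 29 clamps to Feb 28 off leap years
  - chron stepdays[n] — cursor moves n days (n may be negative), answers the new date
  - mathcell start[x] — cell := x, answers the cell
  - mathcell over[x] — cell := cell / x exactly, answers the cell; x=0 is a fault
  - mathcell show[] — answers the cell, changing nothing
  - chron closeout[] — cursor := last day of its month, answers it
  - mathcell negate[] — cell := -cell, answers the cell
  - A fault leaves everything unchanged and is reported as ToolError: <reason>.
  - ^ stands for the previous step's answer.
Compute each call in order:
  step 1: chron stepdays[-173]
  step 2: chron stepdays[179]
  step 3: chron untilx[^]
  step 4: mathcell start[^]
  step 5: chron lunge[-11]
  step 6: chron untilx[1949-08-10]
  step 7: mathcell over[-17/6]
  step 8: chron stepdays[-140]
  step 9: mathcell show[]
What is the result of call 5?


Answer: 1948-12-09

Derivation:
$ chron stepdays n: -173
  1949-05-14
$ chron stepdays n: 179
  1949-11-09
$ chron untilx d: ^
  0
$ mathcell start x: ^
  0
$ chron lunge n: -11
  1948-12-09
$ chron untilx d: 1949-08-10
  244
$ mathcell over x: -17/6
  0
$ chron stepdays n: -140
  1948-07-22
$ mathcell show
  0


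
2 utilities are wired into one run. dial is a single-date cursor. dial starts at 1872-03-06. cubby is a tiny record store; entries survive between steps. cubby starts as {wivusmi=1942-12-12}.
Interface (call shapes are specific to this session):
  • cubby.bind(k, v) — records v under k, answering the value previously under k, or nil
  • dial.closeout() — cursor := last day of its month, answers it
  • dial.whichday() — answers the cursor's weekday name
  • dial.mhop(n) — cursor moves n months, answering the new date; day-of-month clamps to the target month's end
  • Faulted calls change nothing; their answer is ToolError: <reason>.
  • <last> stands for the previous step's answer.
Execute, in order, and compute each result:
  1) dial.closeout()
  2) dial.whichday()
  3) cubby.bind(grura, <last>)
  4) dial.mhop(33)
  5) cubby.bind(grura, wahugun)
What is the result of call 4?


→ dial.closeout()
← 1872-03-31
→ dial.whichday()
← Sunday
→ cubby.bind(k='grura', v='<last>')
← nil
→ dial.mhop(n='33')
← 1874-12-31
→ cubby.bind(k='grura', v='wahugun')
← Sunday

Answer: 1874-12-31


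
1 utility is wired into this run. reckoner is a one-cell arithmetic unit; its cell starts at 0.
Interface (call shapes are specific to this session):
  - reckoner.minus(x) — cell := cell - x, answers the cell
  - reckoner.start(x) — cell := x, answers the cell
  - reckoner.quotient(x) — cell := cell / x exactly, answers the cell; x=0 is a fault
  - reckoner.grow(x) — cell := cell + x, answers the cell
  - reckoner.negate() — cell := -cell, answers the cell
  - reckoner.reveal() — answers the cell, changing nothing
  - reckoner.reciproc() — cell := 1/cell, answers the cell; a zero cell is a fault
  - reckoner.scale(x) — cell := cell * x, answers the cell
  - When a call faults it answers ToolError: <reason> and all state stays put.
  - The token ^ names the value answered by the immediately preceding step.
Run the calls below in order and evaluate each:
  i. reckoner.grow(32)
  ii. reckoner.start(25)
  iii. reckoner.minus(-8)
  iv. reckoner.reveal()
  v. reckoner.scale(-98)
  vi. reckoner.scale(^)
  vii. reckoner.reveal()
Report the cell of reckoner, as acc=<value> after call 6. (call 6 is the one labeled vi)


% reckoner.grow x→32
[out] 32
% reckoner.start x→25
[out] 25
% reckoner.minus x→-8
[out] 33
% reckoner.reveal
[out] 33
% reckoner.scale x→-98
[out] -3234
% reckoner.scale x→^
[out] 10458756
% reckoner.reveal
[out] 10458756

Answer: acc=10458756


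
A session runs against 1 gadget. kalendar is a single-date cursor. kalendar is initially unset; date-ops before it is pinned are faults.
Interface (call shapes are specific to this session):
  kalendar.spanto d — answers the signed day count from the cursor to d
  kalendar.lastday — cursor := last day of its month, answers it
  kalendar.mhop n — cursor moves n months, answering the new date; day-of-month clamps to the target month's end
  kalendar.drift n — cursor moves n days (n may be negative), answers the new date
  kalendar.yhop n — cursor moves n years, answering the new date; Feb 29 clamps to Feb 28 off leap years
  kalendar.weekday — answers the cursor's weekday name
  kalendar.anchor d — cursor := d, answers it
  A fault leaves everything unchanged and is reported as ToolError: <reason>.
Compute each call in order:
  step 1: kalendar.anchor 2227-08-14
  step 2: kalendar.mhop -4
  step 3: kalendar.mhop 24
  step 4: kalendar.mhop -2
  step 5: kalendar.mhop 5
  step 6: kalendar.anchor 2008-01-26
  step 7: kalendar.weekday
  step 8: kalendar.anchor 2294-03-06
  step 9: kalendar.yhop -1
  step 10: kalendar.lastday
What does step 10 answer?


[in] kalendar.anchor 2227-08-14
  2227-08-14
[in] kalendar.mhop -4
  2227-04-14
[in] kalendar.mhop 24
  2229-04-14
[in] kalendar.mhop -2
  2229-02-14
[in] kalendar.mhop 5
  2229-07-14
[in] kalendar.anchor 2008-01-26
  2008-01-26
[in] kalendar.weekday
  Saturday
[in] kalendar.anchor 2294-03-06
  2294-03-06
[in] kalendar.yhop -1
  2293-03-06
[in] kalendar.lastday
  2293-03-31

Answer: 2293-03-31


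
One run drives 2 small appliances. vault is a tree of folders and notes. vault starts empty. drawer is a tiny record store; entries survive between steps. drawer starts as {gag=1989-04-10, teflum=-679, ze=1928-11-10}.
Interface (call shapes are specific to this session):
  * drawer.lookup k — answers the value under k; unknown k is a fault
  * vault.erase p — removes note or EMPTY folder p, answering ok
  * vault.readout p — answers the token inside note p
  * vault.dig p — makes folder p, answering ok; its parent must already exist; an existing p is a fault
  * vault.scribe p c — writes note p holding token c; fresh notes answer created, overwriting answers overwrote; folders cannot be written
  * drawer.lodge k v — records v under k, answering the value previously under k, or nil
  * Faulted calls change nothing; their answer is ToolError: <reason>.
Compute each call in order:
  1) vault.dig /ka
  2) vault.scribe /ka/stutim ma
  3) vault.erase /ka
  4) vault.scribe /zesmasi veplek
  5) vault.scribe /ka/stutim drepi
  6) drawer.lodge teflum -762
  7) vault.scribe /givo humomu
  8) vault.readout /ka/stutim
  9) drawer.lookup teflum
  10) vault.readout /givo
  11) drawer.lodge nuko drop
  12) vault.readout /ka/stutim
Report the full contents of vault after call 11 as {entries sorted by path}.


Answer: {givo=humomu, ka/, ka/stutim=drepi, zesmasi=veplek}

Derivation:
Invoking vault.dig on p: /ka, — result: ok.
Next I call vault.scribe on p: /ka/stutim, c: ma, — result: created.
I call vault.erase on p: /ka, — result: ToolError: not empty.
Then vault.scribe on p: /zesmasi, c: veplek, and observe created.
Now I run vault.scribe on p: /ka/stutim, c: drepi, and see overwrote.
Using drawer.lodge on k: teflum, v: -762, → -679.
Using vault.scribe on p: /givo, c: humomu, which returns created.
I run vault.readout on p: /ka/stutim, and get drepi.
Using drawer.lookup on k: teflum, and see -762.
Now I run vault.readout on p: /givo, and see humomu.
Now I run drawer.lodge on k: nuko, v: drop, yielding nil.
Calling vault.readout on p: /ka/stutim, and get drepi.


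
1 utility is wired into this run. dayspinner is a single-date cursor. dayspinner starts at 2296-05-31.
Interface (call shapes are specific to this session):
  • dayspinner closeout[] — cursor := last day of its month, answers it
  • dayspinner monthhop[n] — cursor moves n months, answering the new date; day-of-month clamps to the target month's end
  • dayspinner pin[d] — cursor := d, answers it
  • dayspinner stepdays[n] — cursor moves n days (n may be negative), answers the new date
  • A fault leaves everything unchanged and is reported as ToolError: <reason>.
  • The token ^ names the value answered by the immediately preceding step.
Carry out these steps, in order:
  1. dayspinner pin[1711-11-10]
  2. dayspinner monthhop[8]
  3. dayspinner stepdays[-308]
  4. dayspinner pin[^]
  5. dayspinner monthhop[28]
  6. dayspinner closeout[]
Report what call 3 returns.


Answer: 1711-09-06

Derivation:
I try dayspinner pin passing d: 1711-11-10, giving 1711-11-10.
Calling dayspinner monthhop passing n: 8, yielding 1712-07-10.
Invoking dayspinner stepdays passing n: -308, — result: 1711-09-06.
I run dayspinner pin passing d: ^, and get 1711-09-06.
Next I call dayspinner monthhop passing n: 28, — result: 1714-01-06.
Now I run dayspinner closeout(), which returns 1714-01-31.


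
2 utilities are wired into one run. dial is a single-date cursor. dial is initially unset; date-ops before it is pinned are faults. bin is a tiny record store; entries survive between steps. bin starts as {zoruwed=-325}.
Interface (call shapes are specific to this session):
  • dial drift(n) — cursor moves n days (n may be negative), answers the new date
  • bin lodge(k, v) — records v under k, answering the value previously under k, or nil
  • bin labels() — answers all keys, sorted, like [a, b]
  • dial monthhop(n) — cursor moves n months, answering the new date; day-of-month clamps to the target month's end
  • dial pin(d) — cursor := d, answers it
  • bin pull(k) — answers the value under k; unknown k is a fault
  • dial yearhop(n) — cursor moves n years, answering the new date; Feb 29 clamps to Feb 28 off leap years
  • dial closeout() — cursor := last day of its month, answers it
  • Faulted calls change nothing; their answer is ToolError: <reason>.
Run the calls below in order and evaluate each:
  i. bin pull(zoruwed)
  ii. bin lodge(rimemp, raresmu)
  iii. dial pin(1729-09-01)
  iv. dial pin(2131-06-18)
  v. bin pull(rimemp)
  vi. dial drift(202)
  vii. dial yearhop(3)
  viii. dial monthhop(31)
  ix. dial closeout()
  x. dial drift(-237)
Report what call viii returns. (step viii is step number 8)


Answer: 2137-08-06

Derivation:
// 1. bin pull(k=zoruwed) : -325
// 2. bin lodge(k=rimemp, v=raresmu) : nil
// 3. dial pin(d=1729-09-01) : 1729-09-01
// 4. dial pin(d=2131-06-18) : 2131-06-18
// 5. bin pull(k=rimemp) : raresmu
// 6. dial drift(n=202) : 2132-01-06
// 7. dial yearhop(n=3) : 2135-01-06
// 8. dial monthhop(n=31) : 2137-08-06
// 9. dial closeout() : 2137-08-31
// 10. dial drift(n=-237) : 2137-01-06


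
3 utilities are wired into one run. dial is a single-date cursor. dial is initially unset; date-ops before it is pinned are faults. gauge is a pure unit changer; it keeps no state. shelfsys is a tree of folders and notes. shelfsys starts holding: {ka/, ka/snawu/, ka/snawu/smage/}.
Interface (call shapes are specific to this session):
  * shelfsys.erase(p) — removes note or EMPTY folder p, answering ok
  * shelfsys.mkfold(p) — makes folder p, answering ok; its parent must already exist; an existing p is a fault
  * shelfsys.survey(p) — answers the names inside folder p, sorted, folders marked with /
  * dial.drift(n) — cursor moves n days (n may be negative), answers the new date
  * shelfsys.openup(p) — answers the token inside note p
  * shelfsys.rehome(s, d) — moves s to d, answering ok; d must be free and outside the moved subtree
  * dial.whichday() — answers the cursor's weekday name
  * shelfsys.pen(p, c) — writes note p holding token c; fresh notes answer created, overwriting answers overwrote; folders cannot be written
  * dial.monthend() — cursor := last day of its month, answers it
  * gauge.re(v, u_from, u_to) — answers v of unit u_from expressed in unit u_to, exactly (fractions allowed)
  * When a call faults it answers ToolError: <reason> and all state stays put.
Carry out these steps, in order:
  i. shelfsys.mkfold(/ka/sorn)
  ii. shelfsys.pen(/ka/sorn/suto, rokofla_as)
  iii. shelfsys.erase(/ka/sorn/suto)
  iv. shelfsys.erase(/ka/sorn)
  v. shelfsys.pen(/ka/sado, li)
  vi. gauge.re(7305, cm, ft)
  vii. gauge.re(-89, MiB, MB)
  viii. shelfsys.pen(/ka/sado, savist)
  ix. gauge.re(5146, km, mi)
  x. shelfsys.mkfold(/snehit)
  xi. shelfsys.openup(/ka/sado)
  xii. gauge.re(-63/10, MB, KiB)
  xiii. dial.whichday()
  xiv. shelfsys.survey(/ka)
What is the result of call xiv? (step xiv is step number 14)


Answer: [sado, snawu/]

Derivation:
Act: shelfsys.mkfold[/ka/sorn]
Obs: ok
Act: shelfsys.pen[/ka/sorn/suto; rokofla_as]
Obs: created
Act: shelfsys.erase[/ka/sorn/suto]
Obs: ok
Act: shelfsys.erase[/ka/sorn]
Obs: ok
Act: shelfsys.pen[/ka/sado; li]
Obs: created
Act: gauge.re[7305; cm; ft]
Obs: 60875/254
Act: gauge.re[-89; MiB; MB]
Obs: -1458176/15625
Act: shelfsys.pen[/ka/sado; savist]
Obs: overwrote
Act: gauge.re[5146; km; mi]
Obs: 40203125/12573
Act: shelfsys.mkfold[/snehit]
Obs: ok
Act: shelfsys.openup[/ka/sado]
Obs: savist
Act: gauge.re[-63/10; MB; KiB]
Obs: -196875/32
Act: dial.whichday[]
Obs: ToolError: no date set
Act: shelfsys.survey[/ka]
Obs: [sado, snawu/]


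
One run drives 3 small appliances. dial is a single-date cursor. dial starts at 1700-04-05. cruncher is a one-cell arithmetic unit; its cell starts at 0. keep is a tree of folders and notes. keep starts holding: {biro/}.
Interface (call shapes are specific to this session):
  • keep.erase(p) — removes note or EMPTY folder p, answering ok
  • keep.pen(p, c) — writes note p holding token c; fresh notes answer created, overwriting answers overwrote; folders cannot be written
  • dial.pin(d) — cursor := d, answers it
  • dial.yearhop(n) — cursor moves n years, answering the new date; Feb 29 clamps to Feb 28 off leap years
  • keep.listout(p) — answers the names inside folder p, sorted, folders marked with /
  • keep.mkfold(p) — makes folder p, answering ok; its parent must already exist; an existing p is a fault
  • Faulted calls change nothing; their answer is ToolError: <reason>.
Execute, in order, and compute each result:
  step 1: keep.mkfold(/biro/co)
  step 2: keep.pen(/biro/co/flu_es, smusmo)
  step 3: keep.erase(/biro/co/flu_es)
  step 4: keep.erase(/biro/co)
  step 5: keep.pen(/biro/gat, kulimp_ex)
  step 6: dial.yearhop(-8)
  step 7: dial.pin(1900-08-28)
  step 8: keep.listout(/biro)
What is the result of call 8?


Answer: [gat]

Derivation:
I try keep.mkfold using p=/biro/co, giving ok.
I try keep.pen using p=/biro/co/flu_es, c=smusmo, and observe created.
I try keep.erase using p=/biro/co/flu_es, which returns ok.
Invoking keep.erase using p=/biro/co, and see ok.
Using keep.pen using p=/biro/gat, c=kulimp_ex, — result: created.
I call dial.yearhop using n=-8, giving 1692-04-05.
I use dial.pin using d=1900-08-28, and see 1900-08-28.
Then keep.listout using p=/biro: [gat].


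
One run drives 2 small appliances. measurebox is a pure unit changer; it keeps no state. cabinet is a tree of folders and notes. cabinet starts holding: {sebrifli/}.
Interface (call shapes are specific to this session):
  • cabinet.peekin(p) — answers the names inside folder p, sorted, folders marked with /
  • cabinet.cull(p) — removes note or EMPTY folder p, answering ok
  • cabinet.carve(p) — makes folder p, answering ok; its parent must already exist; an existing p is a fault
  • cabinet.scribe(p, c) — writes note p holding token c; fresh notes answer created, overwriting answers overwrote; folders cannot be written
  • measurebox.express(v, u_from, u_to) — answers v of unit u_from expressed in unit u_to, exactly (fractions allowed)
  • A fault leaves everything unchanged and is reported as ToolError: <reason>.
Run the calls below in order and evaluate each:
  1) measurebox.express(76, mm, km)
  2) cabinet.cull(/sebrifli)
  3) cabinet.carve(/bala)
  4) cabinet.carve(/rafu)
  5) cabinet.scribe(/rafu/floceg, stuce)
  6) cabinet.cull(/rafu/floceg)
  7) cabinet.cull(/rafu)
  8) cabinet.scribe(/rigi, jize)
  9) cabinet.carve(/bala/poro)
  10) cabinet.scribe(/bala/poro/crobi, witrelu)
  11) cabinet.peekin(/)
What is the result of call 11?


Next I call measurebox.express on v=76, u_from=mm, u_to=km, and observe 19/250000.
I use cabinet.cull on p=/sebrifli, and get ok.
Now I run cabinet.carve on p=/bala, → ok.
I try cabinet.carve on p=/rafu, → ok.
Calling cabinet.scribe on p=/rafu/floceg, c=stuce, giving created.
Now I run cabinet.cull on p=/rafu/floceg, — result: ok.
Using cabinet.cull on p=/rafu, — result: ok.
I use cabinet.scribe on p=/rigi, c=jize: created.
I invoke cabinet.carve on p=/bala/poro, giving ok.
I call cabinet.scribe on p=/bala/poro/crobi, c=witrelu, which returns created.
Then cabinet.peekin on p=/, → [bala/, rigi].

Answer: [bala/, rigi]


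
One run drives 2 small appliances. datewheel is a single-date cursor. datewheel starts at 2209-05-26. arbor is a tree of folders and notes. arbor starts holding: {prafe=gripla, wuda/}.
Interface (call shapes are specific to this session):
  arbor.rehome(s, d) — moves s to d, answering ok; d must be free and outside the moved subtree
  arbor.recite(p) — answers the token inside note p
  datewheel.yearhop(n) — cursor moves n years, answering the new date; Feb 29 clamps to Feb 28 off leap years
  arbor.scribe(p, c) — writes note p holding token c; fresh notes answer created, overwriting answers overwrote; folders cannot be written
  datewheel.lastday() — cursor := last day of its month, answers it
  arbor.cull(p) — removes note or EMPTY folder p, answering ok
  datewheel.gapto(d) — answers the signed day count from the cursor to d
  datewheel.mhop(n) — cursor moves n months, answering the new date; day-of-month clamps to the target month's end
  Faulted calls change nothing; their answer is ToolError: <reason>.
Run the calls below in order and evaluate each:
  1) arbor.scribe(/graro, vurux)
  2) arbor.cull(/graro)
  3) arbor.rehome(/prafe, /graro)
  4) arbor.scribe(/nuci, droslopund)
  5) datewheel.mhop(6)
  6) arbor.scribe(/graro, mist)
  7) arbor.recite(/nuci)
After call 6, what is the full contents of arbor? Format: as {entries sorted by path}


# 1. arbor.scribe(p=/graro, c=vurux) ~> created
# 2. arbor.cull(p=/graro) ~> ok
# 3. arbor.rehome(s=/prafe, d=/graro) ~> ok
# 4. arbor.scribe(p=/nuci, c=droslopund) ~> created
# 5. datewheel.mhop(n=6) ~> 2209-11-26
# 6. arbor.scribe(p=/graro, c=mist) ~> overwrote
# 7. arbor.recite(p=/nuci) ~> droslopund

Answer: {graro=mist, nuci=droslopund, wuda/}


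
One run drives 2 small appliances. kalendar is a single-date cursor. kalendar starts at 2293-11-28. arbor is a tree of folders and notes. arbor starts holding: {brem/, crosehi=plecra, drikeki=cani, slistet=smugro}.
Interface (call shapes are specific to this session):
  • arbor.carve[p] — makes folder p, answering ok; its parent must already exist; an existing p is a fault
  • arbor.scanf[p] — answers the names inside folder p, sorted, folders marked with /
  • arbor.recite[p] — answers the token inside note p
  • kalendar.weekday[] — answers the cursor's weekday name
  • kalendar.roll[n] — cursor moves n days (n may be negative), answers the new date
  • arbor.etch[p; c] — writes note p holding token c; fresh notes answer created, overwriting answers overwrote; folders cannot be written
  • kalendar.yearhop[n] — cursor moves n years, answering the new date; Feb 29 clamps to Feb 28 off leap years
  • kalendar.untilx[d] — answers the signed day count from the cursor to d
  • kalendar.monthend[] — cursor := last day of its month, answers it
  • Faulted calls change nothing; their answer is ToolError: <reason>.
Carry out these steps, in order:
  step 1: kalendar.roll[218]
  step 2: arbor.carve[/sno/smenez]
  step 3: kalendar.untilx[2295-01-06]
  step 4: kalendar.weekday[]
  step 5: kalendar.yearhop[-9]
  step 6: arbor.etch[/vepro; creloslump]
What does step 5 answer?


Answer: 2285-07-04

Derivation:
Now I run kalendar.roll(n='218'), giving 2294-07-04.
Next I call arbor.carve(p='/sno/smenez'), and see ToolError: no parent.
I use kalendar.untilx(d='2295-01-06'), and get 186.
Calling kalendar.weekday(), and observe Wednesday.
I invoke kalendar.yearhop(n='-9'), → 2285-07-04.
Using arbor.etch(p='/vepro', c='creloslump'), → created.


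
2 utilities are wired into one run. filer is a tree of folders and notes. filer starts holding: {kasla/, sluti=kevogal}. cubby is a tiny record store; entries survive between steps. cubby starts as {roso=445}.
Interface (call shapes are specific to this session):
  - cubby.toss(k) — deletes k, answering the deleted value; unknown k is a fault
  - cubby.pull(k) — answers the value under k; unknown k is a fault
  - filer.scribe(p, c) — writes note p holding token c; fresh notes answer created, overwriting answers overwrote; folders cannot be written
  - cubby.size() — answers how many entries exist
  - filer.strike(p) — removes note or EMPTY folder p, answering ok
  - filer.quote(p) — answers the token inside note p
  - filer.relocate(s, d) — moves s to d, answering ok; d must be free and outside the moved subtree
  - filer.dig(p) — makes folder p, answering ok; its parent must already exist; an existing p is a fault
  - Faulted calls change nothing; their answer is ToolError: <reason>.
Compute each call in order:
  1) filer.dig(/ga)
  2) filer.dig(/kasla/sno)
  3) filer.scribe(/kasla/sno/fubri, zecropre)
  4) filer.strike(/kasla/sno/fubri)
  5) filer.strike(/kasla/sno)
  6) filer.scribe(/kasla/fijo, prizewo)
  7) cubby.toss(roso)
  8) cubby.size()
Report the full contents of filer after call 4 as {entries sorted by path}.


Answer: {ga/, kasla/, kasla/sno/, sluti=kevogal}

Derivation:
Do: filer.dig[p: /ga]
See: ok
Do: filer.dig[p: /kasla/sno]
See: ok
Do: filer.scribe[p: /kasla/sno/fubri; c: zecropre]
See: created
Do: filer.strike[p: /kasla/sno/fubri]
See: ok
Do: filer.strike[p: /kasla/sno]
See: ok
Do: filer.scribe[p: /kasla/fijo; c: prizewo]
See: created
Do: cubby.toss[k: roso]
See: 445
Do: cubby.size[]
See: 0


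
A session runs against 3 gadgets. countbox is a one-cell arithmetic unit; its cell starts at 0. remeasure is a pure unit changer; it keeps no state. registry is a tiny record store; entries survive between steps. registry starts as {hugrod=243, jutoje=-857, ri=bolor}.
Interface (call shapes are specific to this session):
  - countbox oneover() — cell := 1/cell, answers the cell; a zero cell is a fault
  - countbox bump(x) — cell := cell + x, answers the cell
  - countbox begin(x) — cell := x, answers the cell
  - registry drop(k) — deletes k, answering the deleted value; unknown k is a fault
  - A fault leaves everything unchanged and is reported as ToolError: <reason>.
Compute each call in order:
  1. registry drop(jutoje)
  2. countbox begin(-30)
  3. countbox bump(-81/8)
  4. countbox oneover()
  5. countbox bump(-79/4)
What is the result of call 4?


CALL registry drop[k='jutoje']
RET  -857
CALL countbox begin[x='-30']
RET  -30
CALL countbox bump[x='-81/8']
RET  -321/8
CALL countbox oneover[]
RET  -8/321
CALL countbox bump[x='-79/4']
RET  -25391/1284

Answer: -8/321


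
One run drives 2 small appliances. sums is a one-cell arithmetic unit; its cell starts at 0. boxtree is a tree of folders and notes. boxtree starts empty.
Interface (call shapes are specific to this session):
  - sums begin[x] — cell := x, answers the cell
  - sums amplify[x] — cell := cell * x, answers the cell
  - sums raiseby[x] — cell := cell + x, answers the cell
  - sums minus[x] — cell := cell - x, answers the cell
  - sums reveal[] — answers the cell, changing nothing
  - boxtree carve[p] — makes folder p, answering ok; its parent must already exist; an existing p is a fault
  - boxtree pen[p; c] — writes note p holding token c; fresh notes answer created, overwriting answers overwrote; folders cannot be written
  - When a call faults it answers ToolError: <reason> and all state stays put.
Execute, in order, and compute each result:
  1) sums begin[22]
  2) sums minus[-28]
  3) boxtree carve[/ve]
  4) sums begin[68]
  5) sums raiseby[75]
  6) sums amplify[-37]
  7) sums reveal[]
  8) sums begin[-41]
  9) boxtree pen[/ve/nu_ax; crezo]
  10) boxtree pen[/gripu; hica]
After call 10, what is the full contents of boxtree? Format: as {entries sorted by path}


Answer: {gripu=hica, ve/, ve/nu_ax=crezo}

Derivation:
Step: sums begin[x: 22]
Result: 22
Step: sums minus[x: -28]
Result: 50
Step: boxtree carve[p: /ve]
Result: ok
Step: sums begin[x: 68]
Result: 68
Step: sums raiseby[x: 75]
Result: 143
Step: sums amplify[x: -37]
Result: -5291
Step: sums reveal[]
Result: -5291
Step: sums begin[x: -41]
Result: -41
Step: boxtree pen[p: /ve/nu_ax; c: crezo]
Result: created
Step: boxtree pen[p: /gripu; c: hica]
Result: created


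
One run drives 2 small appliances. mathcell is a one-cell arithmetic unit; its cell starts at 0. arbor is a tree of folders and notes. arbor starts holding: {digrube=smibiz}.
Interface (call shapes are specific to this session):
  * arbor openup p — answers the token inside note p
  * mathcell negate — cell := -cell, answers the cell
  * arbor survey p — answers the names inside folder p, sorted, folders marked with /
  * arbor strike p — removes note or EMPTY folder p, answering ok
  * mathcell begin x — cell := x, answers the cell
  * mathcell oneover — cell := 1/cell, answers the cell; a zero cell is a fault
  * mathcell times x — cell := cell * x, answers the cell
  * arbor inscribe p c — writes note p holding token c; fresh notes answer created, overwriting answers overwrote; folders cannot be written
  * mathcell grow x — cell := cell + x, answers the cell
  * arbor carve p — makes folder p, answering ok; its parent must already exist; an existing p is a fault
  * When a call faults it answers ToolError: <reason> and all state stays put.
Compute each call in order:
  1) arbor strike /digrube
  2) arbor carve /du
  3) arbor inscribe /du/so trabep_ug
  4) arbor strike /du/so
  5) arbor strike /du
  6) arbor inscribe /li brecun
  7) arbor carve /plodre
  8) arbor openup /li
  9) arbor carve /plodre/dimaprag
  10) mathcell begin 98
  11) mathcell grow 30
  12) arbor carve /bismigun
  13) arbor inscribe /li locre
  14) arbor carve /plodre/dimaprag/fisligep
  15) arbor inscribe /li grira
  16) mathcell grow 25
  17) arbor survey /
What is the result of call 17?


-> arbor strike(p→/digrube)
<- ok
-> arbor carve(p→/du)
<- ok
-> arbor inscribe(p→/du/so, c→trabep_ug)
<- created
-> arbor strike(p→/du/so)
<- ok
-> arbor strike(p→/du)
<- ok
-> arbor inscribe(p→/li, c→brecun)
<- created
-> arbor carve(p→/plodre)
<- ok
-> arbor openup(p→/li)
<- brecun
-> arbor carve(p→/plodre/dimaprag)
<- ok
-> mathcell begin(x→98)
<- 98
-> mathcell grow(x→30)
<- 128
-> arbor carve(p→/bismigun)
<- ok
-> arbor inscribe(p→/li, c→locre)
<- overwrote
-> arbor carve(p→/plodre/dimaprag/fisligep)
<- ok
-> arbor inscribe(p→/li, c→grira)
<- overwrote
-> mathcell grow(x→25)
<- 153
-> arbor survey(p→/)
<- [bismigun/, li, plodre/]

Answer: [bismigun/, li, plodre/]


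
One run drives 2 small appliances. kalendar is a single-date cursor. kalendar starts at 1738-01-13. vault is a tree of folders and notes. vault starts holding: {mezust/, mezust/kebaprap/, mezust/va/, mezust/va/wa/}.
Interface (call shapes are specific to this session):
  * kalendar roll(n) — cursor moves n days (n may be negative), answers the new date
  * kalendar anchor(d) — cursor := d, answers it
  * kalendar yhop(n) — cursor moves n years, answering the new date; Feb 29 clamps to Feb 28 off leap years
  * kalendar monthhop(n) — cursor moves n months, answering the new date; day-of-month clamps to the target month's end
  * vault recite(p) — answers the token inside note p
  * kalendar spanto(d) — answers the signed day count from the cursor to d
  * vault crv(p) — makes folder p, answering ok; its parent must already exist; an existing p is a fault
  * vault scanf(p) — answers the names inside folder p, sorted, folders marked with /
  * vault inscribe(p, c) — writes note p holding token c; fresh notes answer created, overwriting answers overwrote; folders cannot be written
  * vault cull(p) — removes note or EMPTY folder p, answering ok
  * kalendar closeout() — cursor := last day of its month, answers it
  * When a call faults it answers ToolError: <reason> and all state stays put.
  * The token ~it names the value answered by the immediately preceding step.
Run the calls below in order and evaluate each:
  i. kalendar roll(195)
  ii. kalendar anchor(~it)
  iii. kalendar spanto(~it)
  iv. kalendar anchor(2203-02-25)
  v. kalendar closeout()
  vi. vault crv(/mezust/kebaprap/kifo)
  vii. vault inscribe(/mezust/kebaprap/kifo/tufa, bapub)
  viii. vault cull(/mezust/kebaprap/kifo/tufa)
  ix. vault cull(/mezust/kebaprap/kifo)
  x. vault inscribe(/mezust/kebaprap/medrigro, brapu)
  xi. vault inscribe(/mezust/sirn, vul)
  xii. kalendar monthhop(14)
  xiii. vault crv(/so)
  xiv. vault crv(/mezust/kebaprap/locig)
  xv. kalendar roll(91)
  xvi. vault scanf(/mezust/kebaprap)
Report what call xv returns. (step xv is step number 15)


CALL kalendar roll[n=195]
RET  1738-07-27
CALL kalendar anchor[d=~it]
RET  1738-07-27
CALL kalendar spanto[d=~it]
RET  0
CALL kalendar anchor[d=2203-02-25]
RET  2203-02-25
CALL kalendar closeout[]
RET  2203-02-28
CALL vault crv[p=/mezust/kebaprap/kifo]
RET  ok
CALL vault inscribe[p=/mezust/kebaprap/kifo/tufa; c=bapub]
RET  created
CALL vault cull[p=/mezust/kebaprap/kifo/tufa]
RET  ok
CALL vault cull[p=/mezust/kebaprap/kifo]
RET  ok
CALL vault inscribe[p=/mezust/kebaprap/medrigro; c=brapu]
RET  created
CALL vault inscribe[p=/mezust/sirn; c=vul]
RET  created
CALL kalendar monthhop[n=14]
RET  2204-04-28
CALL vault crv[p=/so]
RET  ok
CALL vault crv[p=/mezust/kebaprap/locig]
RET  ok
CALL kalendar roll[n=91]
RET  2204-07-28
CALL vault scanf[p=/mezust/kebaprap]
RET  [locig/, medrigro]

Answer: 2204-07-28


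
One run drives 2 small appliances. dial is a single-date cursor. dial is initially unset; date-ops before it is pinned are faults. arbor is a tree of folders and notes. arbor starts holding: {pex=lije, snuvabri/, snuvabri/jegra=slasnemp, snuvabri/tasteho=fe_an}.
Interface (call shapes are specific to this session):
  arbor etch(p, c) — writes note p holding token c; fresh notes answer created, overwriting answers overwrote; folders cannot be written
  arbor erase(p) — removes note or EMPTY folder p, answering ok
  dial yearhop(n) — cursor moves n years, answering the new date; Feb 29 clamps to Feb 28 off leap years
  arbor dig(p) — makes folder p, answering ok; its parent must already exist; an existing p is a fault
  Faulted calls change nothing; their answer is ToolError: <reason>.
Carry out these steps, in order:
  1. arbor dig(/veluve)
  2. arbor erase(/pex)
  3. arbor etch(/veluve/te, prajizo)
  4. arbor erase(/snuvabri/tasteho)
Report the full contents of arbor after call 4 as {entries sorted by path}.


==> arbor dig(p→/veluve)
<== ok
==> arbor erase(p→/pex)
<== ok
==> arbor etch(p→/veluve/te, c→prajizo)
<== created
==> arbor erase(p→/snuvabri/tasteho)
<== ok

Answer: {snuvabri/, snuvabri/jegra=slasnemp, veluve/, veluve/te=prajizo}


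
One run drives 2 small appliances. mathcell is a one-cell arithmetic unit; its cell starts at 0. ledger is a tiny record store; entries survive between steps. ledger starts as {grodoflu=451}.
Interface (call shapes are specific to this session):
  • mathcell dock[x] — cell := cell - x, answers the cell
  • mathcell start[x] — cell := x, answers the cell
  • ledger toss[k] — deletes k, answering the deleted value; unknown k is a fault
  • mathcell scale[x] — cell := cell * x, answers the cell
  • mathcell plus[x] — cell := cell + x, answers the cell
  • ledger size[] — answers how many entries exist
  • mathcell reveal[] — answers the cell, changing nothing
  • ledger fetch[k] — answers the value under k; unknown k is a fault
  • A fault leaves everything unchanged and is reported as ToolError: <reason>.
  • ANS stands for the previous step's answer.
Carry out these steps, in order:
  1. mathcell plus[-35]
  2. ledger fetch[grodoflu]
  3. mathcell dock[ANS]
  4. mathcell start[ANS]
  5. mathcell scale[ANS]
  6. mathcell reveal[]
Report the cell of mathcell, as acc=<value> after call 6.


~$ mathcell plus x: -35
:: -35
~$ ledger fetch k: grodoflu
:: 451
~$ mathcell dock x: ANS
:: -486
~$ mathcell start x: ANS
:: -486
~$ mathcell scale x: ANS
:: 236196
~$ mathcell reveal
:: 236196

Answer: acc=236196
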